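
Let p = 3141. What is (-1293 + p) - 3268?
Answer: -1420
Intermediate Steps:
(-1293 + p) - 3268 = (-1293 + 3141) - 3268 = 1848 - 3268 = -1420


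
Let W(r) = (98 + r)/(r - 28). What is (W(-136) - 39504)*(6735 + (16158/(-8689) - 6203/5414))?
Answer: -1025850772969114079/3857464172 ≈ -2.6594e+8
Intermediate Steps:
W(r) = (98 + r)/(-28 + r)
(W(-136) - 39504)*(6735 + (16158/(-8689) - 6203/5414)) = ((98 - 136)/(-28 - 136) - 39504)*(6735 + (16158/(-8689) - 6203/5414)) = (-38/(-164) - 39504)*(6735 + (16158*(-1/8689) - 6203*1/5414)) = (-1/164*(-38) - 39504)*(6735 + (-16158/8689 - 6203/5414)) = (19/82 - 39504)*(6735 - 141377279/47042246) = -3239309/82*316688149531/47042246 = -1025850772969114079/3857464172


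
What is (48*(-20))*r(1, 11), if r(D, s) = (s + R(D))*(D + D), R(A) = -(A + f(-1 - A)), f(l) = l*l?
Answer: -11520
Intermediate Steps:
f(l) = l²
R(A) = -A - (-1 - A)² (R(A) = -(A + (-1 - A)²) = -A - (-1 - A)²)
r(D, s) = 2*D*(s - D - (1 + D)²) (r(D, s) = (s + (-D - (1 + D)²))*(D + D) = (s - D - (1 + D)²)*(2*D) = 2*D*(s - D - (1 + D)²))
(48*(-20))*r(1, 11) = (48*(-20))*(-2*1*(1 + (1 + 1)² - 1*11)) = -(-1920)*(1 + 2² - 11) = -(-1920)*(1 + 4 - 11) = -(-1920)*(-6) = -960*12 = -11520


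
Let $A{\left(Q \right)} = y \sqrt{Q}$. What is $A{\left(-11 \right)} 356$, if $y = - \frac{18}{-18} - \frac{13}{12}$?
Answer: $- \frac{89 i \sqrt{11}}{3} \approx - 98.393 i$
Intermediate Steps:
$y = - \frac{1}{12}$ ($y = \left(-18\right) \left(- \frac{1}{18}\right) - \frac{13}{12} = 1 - \frac{13}{12} = - \frac{1}{12} \approx -0.083333$)
$A{\left(Q \right)} = - \frac{\sqrt{Q}}{12}$
$A{\left(-11 \right)} 356 = - \frac{\sqrt{-11}}{12} \cdot 356 = - \frac{i \sqrt{11}}{12} \cdot 356 = - \frac{89 i \sqrt{11}}{3}$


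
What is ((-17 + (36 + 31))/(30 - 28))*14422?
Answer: 360550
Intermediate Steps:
((-17 + (36 + 31))/(30 - 28))*14422 = ((-17 + 67)/2)*14422 = (50*(1/2))*14422 = 25*14422 = 360550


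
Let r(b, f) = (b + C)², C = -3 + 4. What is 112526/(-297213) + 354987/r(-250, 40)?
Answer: 10947780745/2047500357 ≈ 5.3469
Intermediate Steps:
C = 1
r(b, f) = (1 + b)² (r(b, f) = (b + 1)² = (1 + b)²)
112526/(-297213) + 354987/r(-250, 40) = 112526/(-297213) + 354987/((1 - 250)²) = 112526*(-1/297213) + 354987/((-249)²) = -112526/297213 + 354987/62001 = -112526/297213 + 354987*(1/62001) = -112526/297213 + 39443/6889 = 10947780745/2047500357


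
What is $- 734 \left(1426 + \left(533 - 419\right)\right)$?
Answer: $-1130360$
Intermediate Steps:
$- 734 \left(1426 + \left(533 - 419\right)\right) = - 734 \left(1426 + 114\right) = \left(-734\right) 1540 = -1130360$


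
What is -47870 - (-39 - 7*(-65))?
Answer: -48286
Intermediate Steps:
-47870 - (-39 - 7*(-65)) = -47870 - (-39 + 455) = -47870 - 1*416 = -47870 - 416 = -48286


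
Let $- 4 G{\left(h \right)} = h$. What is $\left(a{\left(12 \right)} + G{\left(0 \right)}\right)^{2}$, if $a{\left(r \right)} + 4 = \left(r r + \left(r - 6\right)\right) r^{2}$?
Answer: $466387216$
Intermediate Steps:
$G{\left(h \right)} = - \frac{h}{4}$
$a{\left(r \right)} = -4 + r^{2} \left(-6 + r + r^{2}\right)$ ($a{\left(r \right)} = -4 + \left(r r + \left(r - 6\right)\right) r^{2} = -4 + \left(r^{2} + \left(r - 6\right)\right) r^{2} = -4 + \left(r^{2} + \left(-6 + r\right)\right) r^{2} = -4 + \left(-6 + r + r^{2}\right) r^{2} = -4 + r^{2} \left(-6 + r + r^{2}\right)$)
$\left(a{\left(12 \right)} + G{\left(0 \right)}\right)^{2} = \left(\left(-4 + 12^{3} + 12^{4} - 6 \cdot 12^{2}\right) - 0\right)^{2} = \left(\left(-4 + 1728 + 20736 - 864\right) + 0\right)^{2} = \left(21596 + 0\right)^{2} = 21596^{2} = 466387216$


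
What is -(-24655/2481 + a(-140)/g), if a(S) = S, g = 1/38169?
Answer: 13257645115/2481 ≈ 5.3437e+6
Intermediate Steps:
g = 1/38169 ≈ 2.6199e-5
-(-24655/2481 + a(-140)/g) = -(-24655/2481 - 140/1/38169) = -(-24655*1/2481 - 140*38169) = -(-24655/2481 - 5343660) = -1*(-13257645115/2481) = 13257645115/2481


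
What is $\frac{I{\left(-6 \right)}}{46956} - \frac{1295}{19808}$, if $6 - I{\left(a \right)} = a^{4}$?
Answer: $- \frac{167365}{1802528} \approx -0.09285$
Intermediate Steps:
$I{\left(a \right)} = 6 - a^{4}$
$\frac{I{\left(-6 \right)}}{46956} - \frac{1295}{19808} = \frac{6 - \left(-6\right)^{4}}{46956} - \frac{1295}{19808} = \left(6 - 1296\right) \frac{1}{46956} - \frac{1295}{19808} = \left(-1290\right) \frac{1}{46956} - \frac{1295}{19808} = - \frac{5}{182} - \frac{1295}{19808} = - \frac{167365}{1802528}$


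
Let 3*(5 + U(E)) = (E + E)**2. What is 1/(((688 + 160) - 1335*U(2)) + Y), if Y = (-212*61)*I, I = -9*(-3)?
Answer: -1/348761 ≈ -2.8673e-6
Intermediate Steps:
I = 27
U(E) = -5 + 4*E**2/3 (U(E) = -5 + (E + E)**2/3 = -5 + (2*E)**2/3 = -5 + (4*E**2)/3 = -5 + 4*E**2/3)
Y = -349164 (Y = -212*61*27 = -12932*27 = -349164)
1/(((688 + 160) - 1335*U(2)) + Y) = 1/(((688 + 160) - 1335*(-5 + (4/3)*2**2)) - 349164) = 1/((848 - 1335*(-5 + (4/3)*4)) - 349164) = 1/((848 - 1335*(-5 + 16/3)) - 349164) = 1/((848 - 1335*1/3) - 349164) = 1/((848 - 445) - 349164) = 1/(403 - 349164) = 1/(-348761) = -1/348761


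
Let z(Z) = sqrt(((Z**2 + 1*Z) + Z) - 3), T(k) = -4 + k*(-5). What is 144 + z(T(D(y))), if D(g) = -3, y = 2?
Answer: 144 + 2*sqrt(35) ≈ 155.83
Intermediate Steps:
T(k) = -4 - 5*k
z(Z) = sqrt(-3 + Z**2 + 2*Z) (z(Z) = sqrt(((Z**2 + Z) + Z) - 3) = sqrt(((Z + Z**2) + Z) - 3) = sqrt((Z**2 + 2*Z) - 3) = sqrt(-3 + Z**2 + 2*Z))
144 + z(T(D(y))) = 144 + sqrt(-3 + (-4 - 5*(-3))**2 + 2*(-4 - 5*(-3))) = 144 + sqrt(-3 + (-4 + 15)**2 + 2*(-4 + 15)) = 144 + sqrt(-3 + 11**2 + 2*11) = 144 + sqrt(-3 + 121 + 22) = 144 + sqrt(140) = 144 + 2*sqrt(35)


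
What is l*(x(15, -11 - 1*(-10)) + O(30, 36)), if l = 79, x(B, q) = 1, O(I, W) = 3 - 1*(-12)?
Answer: 1264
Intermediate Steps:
O(I, W) = 15 (O(I, W) = 3 + 12 = 15)
l*(x(15, -11 - 1*(-10)) + O(30, 36)) = 79*(1 + 15) = 79*16 = 1264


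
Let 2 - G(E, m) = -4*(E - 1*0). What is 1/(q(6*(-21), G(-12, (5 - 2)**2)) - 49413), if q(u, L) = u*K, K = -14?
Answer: -1/47649 ≈ -2.0987e-5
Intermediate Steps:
G(E, m) = 2 + 4*E (G(E, m) = 2 - (-4)*(E - 1*0) = 2 - (-4)*(E + 0) = 2 - (-4)*E = 2 + 4*E)
q(u, L) = -14*u (q(u, L) = u*(-14) = -14*u)
1/(q(6*(-21), G(-12, (5 - 2)**2)) - 49413) = 1/(-84*(-21) - 49413) = 1/(-14*(-126) - 49413) = 1/(1764 - 49413) = 1/(-47649) = -1/47649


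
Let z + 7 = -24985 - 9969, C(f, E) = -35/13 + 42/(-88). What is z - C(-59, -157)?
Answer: -19995879/572 ≈ -34958.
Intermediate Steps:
C(f, E) = -1813/572 (C(f, E) = -35*1/13 + 42*(-1/88) = -35/13 - 21/44 = -1813/572)
z = -34961 (z = -7 + (-24985 - 9969) = -7 - 34954 = -34961)
z - C(-59, -157) = -34961 - 1*(-1813/572) = -34961 + 1813/572 = -19995879/572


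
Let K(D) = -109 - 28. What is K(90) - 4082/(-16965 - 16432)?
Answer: -351639/2569 ≈ -136.88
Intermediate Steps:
K(D) = -137
K(90) - 4082/(-16965 - 16432) = -137 - 4082/(-16965 - 16432) = -137 - 4082/(-33397) = -137 - 4082*(-1)/33397 = -137 - 1*(-314/2569) = -137 + 314/2569 = -351639/2569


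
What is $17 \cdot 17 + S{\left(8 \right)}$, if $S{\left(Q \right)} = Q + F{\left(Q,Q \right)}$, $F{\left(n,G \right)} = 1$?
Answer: $298$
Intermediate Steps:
$S{\left(Q \right)} = 1 + Q$ ($S{\left(Q \right)} = Q + 1 = 1 + Q$)
$17 \cdot 17 + S{\left(8 \right)} = 17 \cdot 17 + \left(1 + 8\right) = 289 + 9 = 298$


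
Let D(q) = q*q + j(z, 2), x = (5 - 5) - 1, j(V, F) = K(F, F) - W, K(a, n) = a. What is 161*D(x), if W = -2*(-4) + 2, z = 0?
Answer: -1127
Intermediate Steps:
W = 10 (W = 8 + 2 = 10)
j(V, F) = -10 + F (j(V, F) = F - 1*10 = F - 10 = -10 + F)
x = -1 (x = 0 - 1 = -1)
D(q) = -8 + q² (D(q) = q*q + (-10 + 2) = q² - 8 = -8 + q²)
161*D(x) = 161*(-8 + (-1)²) = 161*(-8 + 1) = 161*(-7) = -1127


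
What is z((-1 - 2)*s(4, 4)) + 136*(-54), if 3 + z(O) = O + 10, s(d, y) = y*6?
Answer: -7409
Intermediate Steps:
s(d, y) = 6*y
z(O) = 7 + O (z(O) = -3 + (O + 10) = -3 + (10 + O) = 7 + O)
z((-1 - 2)*s(4, 4)) + 136*(-54) = (7 + (-1 - 2)*(6*4)) + 136*(-54) = (7 - 3*24) - 7344 = (7 - 72) - 7344 = -65 - 7344 = -7409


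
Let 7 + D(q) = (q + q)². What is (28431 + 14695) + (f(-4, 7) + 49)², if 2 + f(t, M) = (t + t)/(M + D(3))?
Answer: 3670447/81 ≈ 45314.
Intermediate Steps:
D(q) = -7 + 4*q² (D(q) = -7 + (q + q)² = -7 + (2*q)² = -7 + 4*q²)
f(t, M) = -2 + 2*t/(29 + M) (f(t, M) = -2 + (t + t)/(M + (-7 + 4*3²)) = -2 + (2*t)/(M + (-7 + 4*9)) = -2 + (2*t)/(M + (-7 + 36)) = -2 + (2*t)/(M + 29) = -2 + (2*t)/(29 + M) = -2 + 2*t/(29 + M))
(28431 + 14695) + (f(-4, 7) + 49)² = (28431 + 14695) + (2*(-29 - 4 - 1*7)/(29 + 7) + 49)² = 43126 + (2*(-29 - 4 - 7)/36 + 49)² = 43126 + (2*(1/36)*(-40) + 49)² = 43126 + (-20/9 + 49)² = 43126 + (421/9)² = 43126 + 177241/81 = 3670447/81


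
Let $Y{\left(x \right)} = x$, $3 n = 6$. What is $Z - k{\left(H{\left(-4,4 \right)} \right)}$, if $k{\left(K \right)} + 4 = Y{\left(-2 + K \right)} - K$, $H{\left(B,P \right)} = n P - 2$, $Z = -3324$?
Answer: $-3318$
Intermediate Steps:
$n = 2$ ($n = \frac{1}{3} \cdot 6 = 2$)
$H{\left(B,P \right)} = -2 + 2 P$ ($H{\left(B,P \right)} = 2 P - 2 = -2 + 2 P$)
$k{\left(K \right)} = -6$ ($k{\left(K \right)} = -4 + \left(\left(-2 + K\right) - K\right) = -4 - 2 = -6$)
$Z - k{\left(H{\left(-4,4 \right)} \right)} = -3324 - -6 = -3324 + 6 = -3318$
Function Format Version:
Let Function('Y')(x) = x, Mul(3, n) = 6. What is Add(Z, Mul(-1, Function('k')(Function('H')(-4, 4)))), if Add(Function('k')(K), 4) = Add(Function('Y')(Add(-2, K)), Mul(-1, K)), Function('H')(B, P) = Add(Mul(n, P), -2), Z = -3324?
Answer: -3318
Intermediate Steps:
n = 2 (n = Mul(Rational(1, 3), 6) = 2)
Function('H')(B, P) = Add(-2, Mul(2, P)) (Function('H')(B, P) = Add(Mul(2, P), -2) = Add(-2, Mul(2, P)))
Function('k')(K) = -6 (Function('k')(K) = Add(-4, Add(Add(-2, K), Mul(-1, K))) = Add(-4, -2) = -6)
Add(Z, Mul(-1, Function('k')(Function('H')(-4, 4)))) = Add(-3324, Mul(-1, -6)) = Add(-3324, 6) = -3318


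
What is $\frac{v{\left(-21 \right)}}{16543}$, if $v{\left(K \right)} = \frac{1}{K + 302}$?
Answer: $\frac{1}{4648583} \approx 2.1512 \cdot 10^{-7}$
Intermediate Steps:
$v{\left(K \right)} = \frac{1}{302 + K}$
$\frac{v{\left(-21 \right)}}{16543} = \frac{1}{\left(302 - 21\right) 16543} = \frac{1}{281} \cdot \frac{1}{16543} = \frac{1}{4648583}$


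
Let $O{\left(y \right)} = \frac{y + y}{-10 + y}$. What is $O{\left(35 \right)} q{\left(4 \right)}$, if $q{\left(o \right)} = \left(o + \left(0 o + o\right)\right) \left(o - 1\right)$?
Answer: $\frac{336}{5} \approx 67.2$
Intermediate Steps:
$O{\left(y \right)} = \frac{2 y}{-10 + y}$
$q{\left(o \right)} = 2 o \left(-1 + o\right)$ ($q{\left(o \right)} = \left(o + \left(0 + o\right)\right) \left(-1 + o\right) = \left(o + o\right) \left(-1 + o\right) = 2 o \left(-1 + o\right)$)
$O{\left(35 \right)} q{\left(4 \right)} = 2 \cdot 35 \frac{1}{-10 + 35} \cdot 2 \cdot 4 \left(-1 + 4\right) = 2 \cdot 35 \cdot \frac{1}{25} \cdot 2 \cdot 4 \cdot 3 = 2 \cdot 35 \cdot \frac{1}{25} \cdot 24 = \frac{14}{5} \cdot 24 = \frac{336}{5}$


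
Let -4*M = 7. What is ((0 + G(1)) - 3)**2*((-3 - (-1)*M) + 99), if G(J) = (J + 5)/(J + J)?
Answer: 0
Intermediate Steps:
M = -7/4 (M = -1/4*7 = -7/4 ≈ -1.7500)
G(J) = (5 + J)/(2*J) (G(J) = (5 + J)/((2*J)) = (5 + J)*(1/(2*J)) = (5 + J)/(2*J))
((0 + G(1)) - 3)**2*((-3 - (-1)*M) + 99) = ((0 + (1/2)*(5 + 1)/1) - 3)**2*((-3 - (-1)*(-7)/4) + 99) = ((0 + (1/2)*1*6) - 3)**2*((-3 - 1*7/4) + 99) = ((0 + 3) - 3)**2*((-3 - 7/4) + 99) = (3 - 3)**2*(-19/4 + 99) = 0**2*(377/4) = 0*(377/4) = 0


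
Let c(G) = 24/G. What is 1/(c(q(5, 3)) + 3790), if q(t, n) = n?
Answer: 1/3798 ≈ 0.00026330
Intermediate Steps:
1/(c(q(5, 3)) + 3790) = 1/(24/3 + 3790) = 1/(24*(⅓) + 3790) = 1/(8 + 3790) = 1/3798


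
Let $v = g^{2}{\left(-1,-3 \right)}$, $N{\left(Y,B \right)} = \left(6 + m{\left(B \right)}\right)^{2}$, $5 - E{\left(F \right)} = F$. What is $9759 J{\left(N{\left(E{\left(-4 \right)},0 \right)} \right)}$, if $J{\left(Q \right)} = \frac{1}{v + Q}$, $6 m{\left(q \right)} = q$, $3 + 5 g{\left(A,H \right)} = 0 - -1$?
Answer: $\frac{243975}{904} \approx 269.88$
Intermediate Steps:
$g{\left(A,H \right)} = - \frac{2}{5}$ ($g{\left(A,H \right)} = - \frac{3}{5} + \frac{0 - -1}{5} = - \frac{3}{5} + \frac{0 + 1}{5} = - \frac{3}{5} + \frac{1}{5} \cdot 1 = - \frac{3}{5} + \frac{1}{5} = - \frac{2}{5}$)
$m{\left(q \right)} = \frac{q}{6}$
$E{\left(F \right)} = 5 - F$
$N{\left(Y,B \right)} = \left(6 + \frac{B}{6}\right)^{2}$
$v = \frac{4}{25}$ ($v = \left(- \frac{2}{5}\right)^{2} = \frac{4}{25} \approx 0.16$)
$J{\left(Q \right)} = \frac{1}{\frac{4}{25} + Q}$
$9759 J{\left(N{\left(E{\left(-4 \right)},0 \right)} \right)} = 9759 \frac{25}{4 + 25 \frac{\left(36 + 0\right)^{2}}{36}} = 9759 \frac{25}{4 + 25 \frac{36^{2}}{36}} = 9759 \frac{25}{4 + 25 \cdot \frac{1}{36} \cdot 1296} = 9759 \frac{25}{4 + 25 \cdot 36} = 9759 \frac{25}{4 + 900} = 9759 \cdot \frac{25}{904} = \frac{243975}{904}$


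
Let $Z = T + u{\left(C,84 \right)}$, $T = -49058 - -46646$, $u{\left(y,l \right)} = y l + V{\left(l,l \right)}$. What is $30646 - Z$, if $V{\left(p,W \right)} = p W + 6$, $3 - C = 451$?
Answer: $63628$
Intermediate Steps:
$C = -448$ ($C = 3 - 451 = -448$)
$V{\left(p,W \right)} = 6 + W p$ ($V{\left(p,W \right)} = W p + 6 = 6 + W p$)
$u{\left(y,l \right)} = 6 + l^{2} + l y$ ($u{\left(y,l \right)} = y l + \left(6 + l l\right) = l y + \left(6 + l^{2}\right) = 6 + l^{2} + l y$)
$T = -2412$ ($T = -49058 + 46646 = -2412$)
$Z = -32982$ ($Z = -2412 + \left(6 + 84^{2} + 84 \left(-448\right)\right) = -2412 + \left(6 + 7056 - 37632\right) = -2412 - 30570 = -32982$)
$30646 - Z = 30646 - -32982 = 30646 + 32982 = 63628$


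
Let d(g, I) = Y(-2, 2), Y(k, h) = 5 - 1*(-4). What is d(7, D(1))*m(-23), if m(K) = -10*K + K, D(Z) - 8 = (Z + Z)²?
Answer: 1863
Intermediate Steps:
Y(k, h) = 9 (Y(k, h) = 5 + 4 = 9)
D(Z) = 8 + 4*Z² (D(Z) = 8 + (Z + Z)² = 8 + (2*Z)² = 8 + 4*Z²)
m(K) = -9*K
d(g, I) = 9
d(7, D(1))*m(-23) = 9*(-9*(-23)) = 9*207 = 1863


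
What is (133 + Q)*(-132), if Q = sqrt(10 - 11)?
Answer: -17556 - 132*I ≈ -17556.0 - 132.0*I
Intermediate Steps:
Q = I (Q = sqrt(-1) = I ≈ 1.0*I)
(133 + Q)*(-132) = (133 + I)*(-132) = -17556 - 132*I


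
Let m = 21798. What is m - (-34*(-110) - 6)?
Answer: 18064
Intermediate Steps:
m - (-34*(-110) - 6) = 21798 - (-34*(-110) - 6) = 21798 - (3740 - 6) = 21798 - 1*3734 = 21798 - 3734 = 18064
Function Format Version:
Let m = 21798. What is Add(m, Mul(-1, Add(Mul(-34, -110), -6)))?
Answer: 18064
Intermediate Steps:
Add(m, Mul(-1, Add(Mul(-34, -110), -6))) = Add(21798, Mul(-1, Add(Mul(-34, -110), -6))) = Add(21798, Mul(-1, Add(3740, -6))) = Add(21798, Mul(-1, 3734)) = Add(21798, -3734) = 18064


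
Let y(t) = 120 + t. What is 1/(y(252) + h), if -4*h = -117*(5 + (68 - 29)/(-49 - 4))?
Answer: 106/52653 ≈ 0.0020132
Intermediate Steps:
h = 13221/106 (h = -(-117)*(5 + (68 - 29)/(-49 - 4))/4 = -(-117)*(5 + 39/(-53))/4 = -(-117)*(5 + 39*(-1/53))/4 = -(-117)*(5 - 39/53)/4 = -(-117)*226/(4*53) = -¼*(-26442/53) = 13221/106 ≈ 124.73)
1/(y(252) + h) = 1/((120 + 252) + 13221/106) = 1/(372 + 13221/106) = 1/(52653/106) = 106/52653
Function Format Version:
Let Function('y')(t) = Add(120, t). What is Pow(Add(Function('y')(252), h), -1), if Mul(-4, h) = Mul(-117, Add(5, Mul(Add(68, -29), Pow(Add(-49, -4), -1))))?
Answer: Rational(106, 52653) ≈ 0.0020132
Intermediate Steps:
h = Rational(13221, 106) (h = Mul(Rational(-1, 4), Mul(-117, Add(5, Mul(Add(68, -29), Pow(Add(-49, -4), -1))))) = Mul(Rational(-1, 4), Mul(-117, Add(5, Mul(39, Pow(-53, -1))))) = Mul(Rational(-1, 4), Mul(-117, Add(5, Mul(39, Rational(-1, 53))))) = Mul(Rational(-1, 4), Mul(-117, Add(5, Rational(-39, 53)))) = Mul(Rational(-1, 4), Mul(-117, Rational(226, 53))) = Mul(Rational(-1, 4), Rational(-26442, 53)) = Rational(13221, 106) ≈ 124.73)
Pow(Add(Function('y')(252), h), -1) = Pow(Add(Add(120, 252), Rational(13221, 106)), -1) = Pow(Add(372, Rational(13221, 106)), -1) = Pow(Rational(52653, 106), -1) = Rational(106, 52653)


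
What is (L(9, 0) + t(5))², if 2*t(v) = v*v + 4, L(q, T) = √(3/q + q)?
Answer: 2635/12 + 58*√21/3 ≈ 308.18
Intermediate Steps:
L(q, T) = √(q + 3/q)
t(v) = 2 + v²/2 (t(v) = (v*v + 4)/2 = (v² + 4)/2 = (4 + v²)/2 = 2 + v²/2)
(L(9, 0) + t(5))² = (√(9 + 3/9) + (2 + (½)*5²))² = (√(9 + 3*(⅑)) + (2 + (½)*25))² = (√(9 + ⅓) + (2 + 25/2))² = (√(28/3) + 29/2)² = (2*√21/3 + 29/2)² = (29/2 + 2*√21/3)²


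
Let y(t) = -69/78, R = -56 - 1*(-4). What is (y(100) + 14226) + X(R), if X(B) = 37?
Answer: 370815/26 ≈ 14262.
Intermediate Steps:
R = -52 (R = -56 + 4 = -52)
y(t) = -23/26 (y(t) = -69*1/78 = -23/26)
(y(100) + 14226) + X(R) = (-23/26 + 14226) + 37 = 369853/26 + 37 = 370815/26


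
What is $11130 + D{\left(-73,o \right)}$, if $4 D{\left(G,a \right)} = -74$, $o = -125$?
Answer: $\frac{22223}{2} \approx 11112.0$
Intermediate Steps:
$D{\left(G,a \right)} = - \frac{37}{2}$ ($D{\left(G,a \right)} = \frac{1}{4} \left(-74\right) = - \frac{37}{2}$)
$11130 + D{\left(-73,o \right)} = 11130 - \frac{37}{2} = \frac{22223}{2}$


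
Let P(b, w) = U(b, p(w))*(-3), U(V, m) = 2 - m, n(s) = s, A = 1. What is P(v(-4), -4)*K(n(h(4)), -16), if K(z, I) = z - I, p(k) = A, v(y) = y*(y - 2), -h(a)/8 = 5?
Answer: 72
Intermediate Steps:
h(a) = -40 (h(a) = -8*5 = -40)
v(y) = y*(-2 + y)
p(k) = 1
P(b, w) = -3 (P(b, w) = (2 - 1*1)*(-3) = (2 - 1)*(-3) = 1*(-3) = -3)
P(v(-4), -4)*K(n(h(4)), -16) = -3*(-40 - 1*(-16)) = -3*(-40 + 16) = -3*(-24) = 72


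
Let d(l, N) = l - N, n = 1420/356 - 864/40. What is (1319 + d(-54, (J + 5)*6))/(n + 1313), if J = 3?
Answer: 541565/576448 ≈ 0.93949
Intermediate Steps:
n = -7837/445 (n = 1420*(1/356) - 864*1/40 = 355/89 - 108/5 = -7837/445 ≈ -17.611)
(1319 + d(-54, (J + 5)*6))/(n + 1313) = (1319 + (-54 - (3 + 5)*6))/(-7837/445 + 1313) = (1319 + (-54 - 8*6))/(576448/445) = (1319 + (-54 - 1*48))*(445/576448) = (1319 + (-54 - 48))*(445/576448) = (1319 - 102)*(445/576448) = 1217*(445/576448) = 541565/576448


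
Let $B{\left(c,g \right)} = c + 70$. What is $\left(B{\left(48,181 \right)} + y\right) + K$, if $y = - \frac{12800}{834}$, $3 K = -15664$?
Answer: $- \frac{2134490}{417} \approx -5118.7$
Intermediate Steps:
$B{\left(c,g \right)} = 70 + c$
$K = - \frac{15664}{3}$ ($K = \frac{1}{3} \left(-15664\right) = - \frac{15664}{3} \approx -5221.3$)
$y = - \frac{6400}{417}$ ($y = \left(-12800\right) \frac{1}{834} = - \frac{6400}{417} \approx -15.348$)
$\left(B{\left(48,181 \right)} + y\right) + K = \left(\left(70 + 48\right) - \frac{6400}{417}\right) - \frac{15664}{3} = \left(118 - \frac{6400}{417}\right) - \frac{15664}{3} = \frac{42806}{417} - \frac{15664}{3} = - \frac{2134490}{417}$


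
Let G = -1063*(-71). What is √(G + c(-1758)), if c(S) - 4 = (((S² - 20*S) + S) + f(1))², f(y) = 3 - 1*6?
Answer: √9759144900846 ≈ 3.1240e+6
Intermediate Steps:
f(y) = -3 (f(y) = 3 - 6 = -3)
G = 75473
c(S) = 4 + (-3 + S² - 19*S)² (c(S) = 4 + (((S² - 20*S) + S) - 3)² = 4 + ((S² - 19*S) - 3)² = 4 + (-3 + S² - 19*S)²)
√(G + c(-1758)) = √(75473 + (4 + (3 - 1*(-1758)² + 19*(-1758))²)) = √(75473 + (4 + (3 - 1*3090564 - 33402)²)) = √(75473 + (4 + (3 - 3090564 - 33402)²)) = √(75473 + (4 + (-3123963)²)) = √(75473 + (4 + 9759144825369)) = √(75473 + 9759144825373) = √9759144900846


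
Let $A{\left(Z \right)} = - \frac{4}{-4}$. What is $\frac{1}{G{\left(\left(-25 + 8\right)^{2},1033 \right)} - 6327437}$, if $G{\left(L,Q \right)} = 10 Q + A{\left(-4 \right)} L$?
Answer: $- \frac{1}{6316818} \approx -1.5831 \cdot 10^{-7}$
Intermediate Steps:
$A{\left(Z \right)} = 1$ ($A{\left(Z \right)} = \left(-4\right) \left(- \frac{1}{4}\right) = 1$)
$G{\left(L,Q \right)} = L + 10 Q$ ($G{\left(L,Q \right)} = 10 Q + 1 L = 10 Q + L = L + 10 Q$)
$\frac{1}{G{\left(\left(-25 + 8\right)^{2},1033 \right)} - 6327437} = \frac{1}{\left(\left(-25 + 8\right)^{2} + 10 \cdot 1033\right) - 6327437} = \frac{1}{\left(\left(-17\right)^{2} + 10330\right) - 6327437} = \frac{1}{\left(289 + 10330\right) - 6327437} = \frac{1}{10619 - 6327437} = \frac{1}{-6316818} = - \frac{1}{6316818}$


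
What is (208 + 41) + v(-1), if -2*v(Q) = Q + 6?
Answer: 493/2 ≈ 246.50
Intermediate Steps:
v(Q) = -3 - Q/2 (v(Q) = -(Q + 6)/2 = -(6 + Q)/2 = -3 - Q/2)
(208 + 41) + v(-1) = (208 + 41) + (-3 - 1/2*(-1)) = 249 + (-3 + 1/2) = 249 - 5/2 = 493/2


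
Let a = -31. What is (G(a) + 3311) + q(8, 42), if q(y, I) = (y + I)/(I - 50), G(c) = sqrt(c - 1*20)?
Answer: 13219/4 + I*sqrt(51) ≈ 3304.8 + 7.1414*I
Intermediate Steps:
G(c) = sqrt(-20 + c) (G(c) = sqrt(c - 20) = sqrt(-20 + c))
q(y, I) = (I + y)/(-50 + I)
(G(a) + 3311) + q(8, 42) = (sqrt(-20 - 31) + 3311) + (42 + 8)/(-50 + 42) = (sqrt(-51) + 3311) + 50/(-8) = (I*sqrt(51) + 3311) - 1/8*50 = (3311 + I*sqrt(51)) - 25/4 = 13219/4 + I*sqrt(51)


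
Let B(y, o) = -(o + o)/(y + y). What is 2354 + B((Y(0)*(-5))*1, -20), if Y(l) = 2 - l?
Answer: 2352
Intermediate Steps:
B(y, o) = -o/y (B(y, o) = -2*o/(2*y) = -2*o*1/(2*y) = -o/y)
2354 + B((Y(0)*(-5))*1, -20) = 2354 - 1*(-20)/((2 - 1*0)*(-5))*1 = 2354 - 1*(-20)/((2 + 0)*(-5))*1 = 2354 - 1*(-20)/(2*(-5))*1 = 2354 - 1*(-20)/(-10*1) = 2354 - 1*(-20)/(-10) = 2354 - 1*(-20)*(-⅒) = 2354 - 2 = 2352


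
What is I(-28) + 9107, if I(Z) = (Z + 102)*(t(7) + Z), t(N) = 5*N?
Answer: 9625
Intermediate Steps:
I(Z) = (35 + Z)*(102 + Z) (I(Z) = (Z + 102)*(5*7 + Z) = (102 + Z)*(35 + Z) = (35 + Z)*(102 + Z))
I(-28) + 9107 = (3570 + (-28)**2 + 137*(-28)) + 9107 = (3570 + 784 - 3836) + 9107 = 518 + 9107 = 9625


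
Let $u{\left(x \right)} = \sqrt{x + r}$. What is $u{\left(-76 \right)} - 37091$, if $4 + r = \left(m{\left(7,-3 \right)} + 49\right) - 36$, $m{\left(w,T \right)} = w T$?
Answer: $-37091 + 2 i \sqrt{22} \approx -37091.0 + 9.3808 i$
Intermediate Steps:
$m{\left(w,T \right)} = T w$
$r = -12$ ($r = -4 + \left(\left(\left(-3\right) 7 + 49\right) - 36\right) = -4 + \left(\left(-21 + 49\right) - 36\right) = -4 + \left(28 - 36\right) = -4 - 8 = -12$)
$u{\left(x \right)} = \sqrt{-12 + x}$ ($u{\left(x \right)} = \sqrt{x - 12} = \sqrt{-12 + x}$)
$u{\left(-76 \right)} - 37091 = \sqrt{-12 - 76} - 37091 = \sqrt{-88} - 37091 = 2 i \sqrt{22} - 37091 = -37091 + 2 i \sqrt{22}$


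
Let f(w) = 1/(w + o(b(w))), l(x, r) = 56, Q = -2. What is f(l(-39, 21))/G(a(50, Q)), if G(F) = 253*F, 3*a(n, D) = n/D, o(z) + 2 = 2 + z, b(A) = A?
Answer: -3/708400 ≈ -4.2349e-6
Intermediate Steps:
o(z) = z (o(z) = -2 + (2 + z) = z)
a(n, D) = n/(3*D) (a(n, D) = (n/D)/3 = n/(3*D))
f(w) = 1/(2*w) (f(w) = 1/(w + w) = 1/(2*w))
f(l(-39, 21))/G(a(50, Q)) = ((½)/56)/((253*((⅓)*50/(-2)))) = ((½)*(1/56))/((253*((⅓)*50*(-½)))) = 1/(112*((253*(-25/3)))) = 1/(112*(-6325/3)) = (1/112)*(-3/6325) = -3/708400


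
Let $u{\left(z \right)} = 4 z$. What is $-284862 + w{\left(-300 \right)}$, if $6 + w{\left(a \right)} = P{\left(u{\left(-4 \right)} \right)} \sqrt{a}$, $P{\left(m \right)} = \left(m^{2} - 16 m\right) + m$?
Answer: $-284868 + 4960 i \sqrt{3} \approx -2.8487 \cdot 10^{5} + 8591.0 i$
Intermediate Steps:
$P{\left(m \right)} = m^{2} - 15 m$
$w{\left(a \right)} = -6 + 496 \sqrt{a}$ ($w{\left(a \right)} = -6 + 4 \left(-4\right) \left(-15 + 4 \left(-4\right)\right) \sqrt{a} = -6 + - 16 \left(-15 - 16\right) \sqrt{a} = -6 + \left(-16\right) \left(-31\right) \sqrt{a} = -6 + 496 \sqrt{a}$)
$-284862 + w{\left(-300 \right)} = -284862 - \left(6 - 496 \sqrt{-300}\right) = -284862 - \left(6 - 496 \cdot 10 i \sqrt{3}\right) = -284862 - \left(6 - 4960 i \sqrt{3}\right) = -284868 + 4960 i \sqrt{3}$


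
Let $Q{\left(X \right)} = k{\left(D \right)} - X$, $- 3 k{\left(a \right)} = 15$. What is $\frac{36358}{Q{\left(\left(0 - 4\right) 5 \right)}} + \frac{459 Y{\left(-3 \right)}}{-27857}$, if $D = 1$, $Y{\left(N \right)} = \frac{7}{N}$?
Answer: $\frac{1012840871}{417855} \approx 2423.9$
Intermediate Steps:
$k{\left(a \right)} = -5$ ($k{\left(a \right)} = \left(- \frac{1}{3}\right) 15 = -5$)
$Q{\left(X \right)} = -5 - X$
$\frac{36358}{Q{\left(\left(0 - 4\right) 5 \right)}} + \frac{459 Y{\left(-3 \right)}}{-27857} = \frac{36358}{-5 - \left(0 - 4\right) 5} + \frac{459 \frac{7}{-3}}{-27857} = \frac{36358}{-5 - \left(-4\right) 5} + 459 \cdot 7 \left(- \frac{1}{3}\right) \left(- \frac{1}{27857}\right) = \frac{36358}{-5 - -20} + 459 \left(- \frac{7}{3}\right) \left(- \frac{1}{27857}\right) = \frac{36358}{-5 + 20} - - \frac{1071}{27857} = \frac{36358}{15} + \frac{1071}{27857} = \frac{1012840871}{417855}$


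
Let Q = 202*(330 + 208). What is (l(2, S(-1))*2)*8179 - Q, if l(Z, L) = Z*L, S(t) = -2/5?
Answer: -608812/5 ≈ -1.2176e+5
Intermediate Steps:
S(t) = -⅖ (S(t) = -2*⅕ = -⅖)
l(Z, L) = L*Z
Q = 108676 (Q = 202*538 = 108676)
(l(2, S(-1))*2)*8179 - Q = (-⅖*2*2)*8179 - 1*108676 = -⅘*2*8179 - 108676 = -8/5*8179 - 108676 = -65432/5 - 108676 = -608812/5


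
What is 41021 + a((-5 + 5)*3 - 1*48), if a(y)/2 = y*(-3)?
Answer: 41309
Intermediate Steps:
a(y) = -6*y (a(y) = 2*(y*(-3)) = 2*(-3*y) = -6*y)
41021 + a((-5 + 5)*3 - 1*48) = 41021 - 6*((-5 + 5)*3 - 1*48) = 41021 - 6*(0*3 - 48) = 41021 - 6*(0 - 48) = 41021 - 6*(-48) = 41021 + 288 = 41309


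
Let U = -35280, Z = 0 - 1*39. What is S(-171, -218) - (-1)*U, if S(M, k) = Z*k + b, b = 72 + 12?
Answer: -26694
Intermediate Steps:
b = 84
Z = -39 (Z = 0 - 39 = -39)
S(M, k) = 84 - 39*k (S(M, k) = -39*k + 84 = 84 - 39*k)
S(-171, -218) - (-1)*U = (84 - 39*(-218)) - (-1)*(-35280) = (84 + 8502) - 1*35280 = 8586 - 35280 = -26694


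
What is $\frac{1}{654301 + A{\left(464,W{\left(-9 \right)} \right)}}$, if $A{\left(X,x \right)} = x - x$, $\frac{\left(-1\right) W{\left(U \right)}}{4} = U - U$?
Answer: $\frac{1}{654301} \approx 1.5283 \cdot 10^{-6}$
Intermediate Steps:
$W{\left(U \right)} = 0$ ($W{\left(U \right)} = - 4 \left(U - U\right) = \left(-4\right) 0 = 0$)
$A{\left(X,x \right)} = 0$
$\frac{1}{654301 + A{\left(464,W{\left(-9 \right)} \right)}} = \frac{1}{654301 + 0} = \frac{1}{654301}$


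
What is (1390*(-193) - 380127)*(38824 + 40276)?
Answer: -51288202700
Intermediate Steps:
(1390*(-193) - 380127)*(38824 + 40276) = (-268270 - 380127)*79100 = -648397*79100 = -51288202700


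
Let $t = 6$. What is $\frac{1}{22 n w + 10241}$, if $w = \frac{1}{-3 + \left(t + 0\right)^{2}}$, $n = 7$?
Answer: $\frac{3}{30737} \approx 9.7602 \cdot 10^{-5}$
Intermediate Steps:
$w = \frac{1}{33}$ ($w = \frac{1}{-3 + \left(6 + 0\right)^{2}} = \frac{1}{-3 + 6^{2}} = \frac{1}{-3 + 36} = \frac{1}{33} \approx 0.030303$)
$\frac{1}{22 n w + 10241} = \frac{1}{22 \cdot 7 \cdot \frac{1}{33} + 10241} = \frac{1}{154 \cdot \frac{1}{33} + 10241} = \frac{1}{\frac{14}{3} + 10241} = \frac{1}{\frac{30737}{3}} = \frac{3}{30737}$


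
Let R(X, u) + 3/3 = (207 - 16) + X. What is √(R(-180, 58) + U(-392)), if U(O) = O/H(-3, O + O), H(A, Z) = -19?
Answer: √11058/19 ≈ 5.5346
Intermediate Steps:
R(X, u) = 190 + X (R(X, u) = -1 + ((207 - 16) + X) = -1 + (191 + X) = 190 + X)
U(O) = -O/19 (U(O) = O/(-19) = O*(-1/19) = -O/19)
√(R(-180, 58) + U(-392)) = √((190 - 180) - 1/19*(-392)) = √(10 + 392/19) = √(582/19) = √11058/19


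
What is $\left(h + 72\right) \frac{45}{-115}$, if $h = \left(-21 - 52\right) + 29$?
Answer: $- \frac{252}{23} \approx -10.957$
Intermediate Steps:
$h = -44$ ($h = -73 + 29 = -44$)
$\left(h + 72\right) \frac{45}{-115} = \left(-44 + 72\right) \frac{45}{-115} = 28 \cdot 45 \left(- \frac{1}{115}\right) = 28 \left(- \frac{9}{23}\right) = - \frac{252}{23}$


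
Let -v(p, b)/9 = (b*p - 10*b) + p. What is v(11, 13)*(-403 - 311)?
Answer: 154224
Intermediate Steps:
v(p, b) = -9*p + 90*b - 9*b*p (v(p, b) = -9*((b*p - 10*b) + p) = -9*((-10*b + b*p) + p) = -9*(p - 10*b + b*p) = -9*p + 90*b - 9*b*p)
v(11, 13)*(-403 - 311) = (-9*11 + 90*13 - 9*13*11)*(-403 - 311) = (-99 + 1170 - 1287)*(-714) = -216*(-714) = 154224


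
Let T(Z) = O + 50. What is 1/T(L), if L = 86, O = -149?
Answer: -1/99 ≈ -0.010101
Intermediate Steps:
T(Z) = -99 (T(Z) = -149 + 50 = -99)
1/T(L) = 1/(-99) = -1/99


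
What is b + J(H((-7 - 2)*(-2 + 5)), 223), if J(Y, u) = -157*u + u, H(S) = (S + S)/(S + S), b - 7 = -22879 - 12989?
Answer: -70649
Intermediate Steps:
b = -35861 (b = 7 + (-22879 - 12989) = 7 - 35868 = -35861)
H(S) = 1 (H(S) = (2*S)/((2*S)) = (2*S)*(1/(2*S)) = 1)
J(Y, u) = -156*u
b + J(H((-7 - 2)*(-2 + 5)), 223) = -35861 - 156*223 = -35861 - 34788 = -70649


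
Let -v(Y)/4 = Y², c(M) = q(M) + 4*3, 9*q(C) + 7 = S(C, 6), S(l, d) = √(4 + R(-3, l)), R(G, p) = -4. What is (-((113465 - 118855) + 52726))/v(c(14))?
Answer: 958554/10201 ≈ 93.967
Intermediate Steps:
S(l, d) = 0 (S(l, d) = √(4 - 4) = √0 = 0)
q(C) = -7/9 (q(C) = -7/9 + (⅑)*0 = -7/9 + 0 = -7/9)
c(M) = 101/9 (c(M) = -7/9 + 4*3 = -7/9 + 12 = 101/9)
v(Y) = -4*Y²
(-((113465 - 118855) + 52726))/v(c(14)) = (-((113465 - 118855) + 52726))/((-4*(101/9)²)) = (-(-5390 + 52726))/((-4*10201/81)) = (-1*47336)/(-40804/81) = -47336*(-81/40804) = 958554/10201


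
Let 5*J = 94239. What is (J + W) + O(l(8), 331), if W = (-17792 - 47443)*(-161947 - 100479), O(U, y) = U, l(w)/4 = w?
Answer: 85596894949/5 ≈ 1.7119e+10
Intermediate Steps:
J = 94239/5 (J = (⅕)*94239 = 94239/5 ≈ 18848.)
l(w) = 4*w
W = 17119360110 (W = -65235*(-262426) = 17119360110)
(J + W) + O(l(8), 331) = (94239/5 + 17119360110) + 4*8 = 85596894789/5 + 32 = 85596894949/5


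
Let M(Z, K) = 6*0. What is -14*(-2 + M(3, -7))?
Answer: 28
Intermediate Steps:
M(Z, K) = 0
-14*(-2 + M(3, -7)) = -14*(-2 + 0) = -14*(-2) = 28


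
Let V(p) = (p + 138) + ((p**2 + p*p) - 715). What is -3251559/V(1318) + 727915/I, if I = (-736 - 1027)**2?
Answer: -7576898267536/10800853085141 ≈ -0.70151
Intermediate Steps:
I = 3108169 (I = (-1763)**2 = 3108169)
V(p) = -577 + p + 2*p**2 (V(p) = (138 + p) + ((p**2 + p**2) - 715) = (138 + p) + (2*p**2 - 715) = (138 + p) + (-715 + 2*p**2) = -577 + p + 2*p**2)
-3251559/V(1318) + 727915/I = -3251559/(-577 + 1318 + 2*1318**2) + 727915/3108169 = -3251559/(-577 + 1318 + 2*1737124) + 727915*(1/3108169) = -3251559/(-577 + 1318 + 3474248) + 727915/3108169 = -3251559/3474989 + 727915/3108169 = -7576898267536/10800853085141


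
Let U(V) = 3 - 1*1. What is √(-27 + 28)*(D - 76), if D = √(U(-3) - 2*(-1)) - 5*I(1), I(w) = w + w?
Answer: -84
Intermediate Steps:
I(w) = 2*w
U(V) = 2 (U(V) = 3 - 1 = 2)
D = -8 (D = √(2 - 2*(-1)) - 10 = √(2 + 2) - 5*2 = √4 - 10 = 2 - 10 = -8)
√(-27 + 28)*(D - 76) = √(-27 + 28)*(-8 - 76) = √1*(-84) = 1*(-84) = -84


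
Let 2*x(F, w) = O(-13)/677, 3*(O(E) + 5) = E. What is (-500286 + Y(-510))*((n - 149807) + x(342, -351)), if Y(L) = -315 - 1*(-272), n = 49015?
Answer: 102421632118214/2031 ≈ 5.0429e+10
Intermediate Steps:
Y(L) = -43 (Y(L) = -315 + 272 = -43)
O(E) = -5 + E/3
x(F, w) = -14/2031 (x(F, w) = ((-5 + (⅓)*(-13))/677)/2 = ((-5 - 13/3)*(1/677))/2 = (-28/3*1/677)/2 = (½)*(-28/2031) = -14/2031)
(-500286 + Y(-510))*((n - 149807) + x(342, -351)) = (-500286 - 43)*((49015 - 149807) - 14/2031) = -500329*(-100792 - 14/2031) = -500329*(-204708566/2031) = 102421632118214/2031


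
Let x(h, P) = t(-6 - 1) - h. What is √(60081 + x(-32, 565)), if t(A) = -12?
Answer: √60101 ≈ 245.16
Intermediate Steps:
x(h, P) = -12 - h
√(60081 + x(-32, 565)) = √(60081 + (-12 - 1*(-32))) = √(60081 + (-12 + 32)) = √(60081 + 20) = √60101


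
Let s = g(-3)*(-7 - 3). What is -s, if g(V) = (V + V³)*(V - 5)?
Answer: 2400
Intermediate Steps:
g(V) = (-5 + V)*(V + V³) (g(V) = (V + V³)*(-5 + V) = (-5 + V)*(V + V³))
s = -2400 (s = (-3*(-5 - 3 + (-3)³ - 5*(-3)²))*(-7 - 3) = -3*(-5 - 3 - 27 - 5*9)*(-10) = -3*(-5 - 3 - 27 - 45)*(-10) = -3*(-80)*(-10) = 240*(-10) = -2400)
-s = -1*(-2400) = 2400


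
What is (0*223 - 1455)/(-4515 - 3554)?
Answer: 1455/8069 ≈ 0.18032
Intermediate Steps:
(0*223 - 1455)/(-4515 - 3554) = (0 - 1455)/(-8069) = -1455*(-1/8069) = 1455/8069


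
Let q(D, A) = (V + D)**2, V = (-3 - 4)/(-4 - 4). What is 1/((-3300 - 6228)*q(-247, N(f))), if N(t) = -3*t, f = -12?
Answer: -8/4617460551 ≈ -1.7326e-9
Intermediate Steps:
V = 7/8 (V = -7/(-8) = -7*(-1/8) = 7/8 ≈ 0.87500)
q(D, A) = (7/8 + D)**2
1/((-3300 - 6228)*q(-247, N(f))) = 1/((-3300 - 6228)*(((7 + 8*(-247))**2/64))) = 1/((-9528)*(((7 - 1976)**2/64))) = -1/(9528*((1/64)*(-1969)**2)) = -1/(9528*((1/64)*3876961)) = -1/(9528*3876961/64) = -1/9528*64/3876961 = -8/4617460551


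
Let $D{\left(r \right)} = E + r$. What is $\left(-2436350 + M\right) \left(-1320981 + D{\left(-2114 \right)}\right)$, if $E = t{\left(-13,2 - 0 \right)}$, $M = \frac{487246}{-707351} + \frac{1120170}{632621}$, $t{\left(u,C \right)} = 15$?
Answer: $\frac{131132844180207667344880}{40680463361} \approx 3.2235 \cdot 10^{12}$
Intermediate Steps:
$M = \frac{484111317904}{447485096971}$ ($M = 487246 \left(- \frac{1}{707351}\right) + 1120170 \cdot \frac{1}{632621} = - \frac{487246}{707351} + \frac{1120170}{632621} = \frac{484111317904}{447485096971} \approx 1.0818$)
$E = 15$
$D{\left(r \right)} = 15 + r$
$\left(-2436350 + M\right) \left(-1320981 + D{\left(-2114 \right)}\right) = \left(-2436350 + \frac{484111317904}{447485096971}\right) \left(-1320981 + \left(15 - 2114\right)\right) = - \frac{1090229831893977946 \left(-1320981 - 2099\right)}{447485096971} = \left(- \frac{1090229831893977946}{447485096971}\right) \left(-1323080\right) = \frac{131132844180207667344880}{40680463361}$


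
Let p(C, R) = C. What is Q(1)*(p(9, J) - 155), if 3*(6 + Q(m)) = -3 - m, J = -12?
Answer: 3212/3 ≈ 1070.7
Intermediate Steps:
Q(m) = -7 - m/3 (Q(m) = -6 + (-3 - m)/3 = -6 + (-1 - m/3) = -7 - m/3)
Q(1)*(p(9, J) - 155) = (-7 - ⅓*1)*(9 - 155) = (-7 - ⅓)*(-146) = -22/3*(-146) = 3212/3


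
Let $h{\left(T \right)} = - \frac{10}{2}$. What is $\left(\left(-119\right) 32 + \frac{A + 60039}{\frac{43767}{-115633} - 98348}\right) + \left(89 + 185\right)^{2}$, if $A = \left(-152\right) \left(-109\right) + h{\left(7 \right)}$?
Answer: $\frac{810473505139602}{11372318051} \approx 71267.0$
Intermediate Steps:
$h{\left(T \right)} = -5$ ($h{\left(T \right)} = \left(-10\right) \frac{1}{2} = -5$)
$A = 16563$ ($A = \left(-152\right) \left(-109\right) - 5 = 16568 - 5 = 16563$)
$\left(\left(-119\right) 32 + \frac{A + 60039}{\frac{43767}{-115633} - 98348}\right) + \left(89 + 185\right)^{2} = \left(\left(-119\right) 32 + \frac{16563 + 60039}{\frac{43767}{-115633} - 98348}\right) + \left(89 + 185\right)^{2} = \left(-3808 + \frac{76602}{43767 \left(- \frac{1}{115633}\right) - 98348}\right) + 274^{2} = \left(-3808 + \frac{76602}{- \frac{43767}{115633} - 98348}\right) + 75076 = \left(-3808 + \frac{76602}{- \frac{11372318051}{115633}}\right) + 75076 = \left(-3808 + 76602 \left(- \frac{115633}{11372318051}\right)\right) + 75076 = \left(-3808 - \frac{8857719066}{11372318051}\right) + 75076 = - \frac{43314644857274}{11372318051} + 75076 = \frac{810473505139602}{11372318051}$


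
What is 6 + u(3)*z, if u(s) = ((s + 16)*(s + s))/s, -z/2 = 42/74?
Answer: -1374/37 ≈ -37.135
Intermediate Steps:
z = -42/37 (z = -84/74 = -2*21/37 = -42/37 ≈ -1.1351)
u(s) = 32 + 2*s (u(s) = ((16 + s)*(2*s))/s = (2*s*(16 + s))/s = 32 + 2*s)
6 + u(3)*z = 6 + (32 + 2*3)*(-42/37) = 6 + (32 + 6)*(-42/37) = 6 + 38*(-42/37) = 6 - 1596/37 = -1374/37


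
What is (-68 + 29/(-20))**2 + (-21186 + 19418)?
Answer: 1222121/400 ≈ 3055.3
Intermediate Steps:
(-68 + 29/(-20))**2 + (-21186 + 19418) = (-68 + 29*(-1/20))**2 - 1768 = (-68 - 29/20)**2 - 1768 = (-1389/20)**2 - 1768 = 1929321/400 - 1768 = 1222121/400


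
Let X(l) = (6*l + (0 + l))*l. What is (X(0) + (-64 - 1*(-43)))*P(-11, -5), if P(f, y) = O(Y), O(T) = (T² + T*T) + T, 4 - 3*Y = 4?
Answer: 0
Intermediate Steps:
Y = 0 (Y = 4/3 - ⅓*4 = 4/3 - 4/3 = 0)
O(T) = T + 2*T² (O(T) = (T² + T²) + T = 2*T² + T = T + 2*T²)
P(f, y) = 0 (P(f, y) = 0*(1 + 2*0) = 0*(1 + 0) = 0*1 = 0)
X(l) = 7*l² (X(l) = (6*l + l)*l = (7*l)*l = 7*l²)
(X(0) + (-64 - 1*(-43)))*P(-11, -5) = (7*0² + (-64 - 1*(-43)))*0 = (7*0 + (-64 + 43))*0 = (0 - 21)*0 = -21*0 = 0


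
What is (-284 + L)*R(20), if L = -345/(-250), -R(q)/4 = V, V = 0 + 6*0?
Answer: 0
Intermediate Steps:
V = 0 (V = 0 + 0 = 0)
R(q) = 0 (R(q) = -4*0 = 0)
L = 69/50 (L = -345*(-1/250) = 69/50 ≈ 1.3800)
(-284 + L)*R(20) = (-284 + 69/50)*0 = -14131/50*0 = 0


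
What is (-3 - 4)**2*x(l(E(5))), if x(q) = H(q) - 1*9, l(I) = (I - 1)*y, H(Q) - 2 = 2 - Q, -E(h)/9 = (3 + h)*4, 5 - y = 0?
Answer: 70560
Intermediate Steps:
y = 5 (y = 5 - 1*0 = 5 + 0 = 5)
E(h) = -108 - 36*h (E(h) = -9*(3 + h)*4 = -9*(12 + 4*h) = -108 - 36*h)
H(Q) = 4 - Q (H(Q) = 2 + (2 - Q) = 4 - Q)
l(I) = -5 + 5*I (l(I) = (I - 1)*5 = (-1 + I)*5 = -5 + 5*I)
x(q) = -5 - q (x(q) = (4 - q) - 1*9 = (4 - q) - 9 = -5 - q)
(-3 - 4)**2*x(l(E(5))) = (-3 - 4)**2*(-5 - (-5 + 5*(-108 - 36*5))) = (-7)**2*(-5 - (-5 + 5*(-108 - 180))) = 49*(-5 - (-5 + 5*(-288))) = 49*(-5 - (-5 - 1440)) = 49*(-5 - 1*(-1445)) = 49*(-5 + 1445) = 49*1440 = 70560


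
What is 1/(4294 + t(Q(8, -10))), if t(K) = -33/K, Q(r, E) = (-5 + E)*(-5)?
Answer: 25/107339 ≈ 0.00023291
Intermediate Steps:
Q(r, E) = 25 - 5*E
1/(4294 + t(Q(8, -10))) = 1/(4294 - 33/(25 - 5*(-10))) = 1/(4294 - 33/(25 + 50)) = 1/(4294 - 33/75) = 1/(4294 - 33*1/75) = 1/(4294 - 11/25) = 1/(107339/25) = 25/107339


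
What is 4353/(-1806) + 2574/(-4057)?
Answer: -7436255/2442314 ≈ -3.0448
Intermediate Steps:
4353/(-1806) + 2574/(-4057) = 4353*(-1/1806) + 2574*(-1/4057) = -1451/602 - 2574/4057 = -7436255/2442314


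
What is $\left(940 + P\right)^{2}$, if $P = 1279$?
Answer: $4923961$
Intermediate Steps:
$\left(940 + P\right)^{2} = \left(940 + 1279\right)^{2} = 2219^{2} = 4923961$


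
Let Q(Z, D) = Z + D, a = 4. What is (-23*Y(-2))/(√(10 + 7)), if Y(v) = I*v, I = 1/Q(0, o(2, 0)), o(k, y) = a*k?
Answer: 23*√17/68 ≈ 1.3946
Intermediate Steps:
o(k, y) = 4*k
Q(Z, D) = D + Z
I = ⅛ (I = 1/(4*2 + 0) = 1/(8 + 0) = 1/8 = ⅛ ≈ 0.12500)
Y(v) = v/8
(-23*Y(-2))/(√(10 + 7)) = (-23*(-2)/8)/(√(10 + 7)) = (-23*(-¼))/(√17) = 23*(√17/17)/4 = 23*√17/68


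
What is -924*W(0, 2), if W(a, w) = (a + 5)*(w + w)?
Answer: -18480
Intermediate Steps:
W(a, w) = 2*w*(5 + a) (W(a, w) = (5 + a)*(2*w) = 2*w*(5 + a))
-924*W(0, 2) = -1848*2*(5 + 0) = -1848*2*5 = -924*20 = -18480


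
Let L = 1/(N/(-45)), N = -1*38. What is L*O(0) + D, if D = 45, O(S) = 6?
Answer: 990/19 ≈ 52.105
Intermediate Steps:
N = -38
L = 45/38 (L = 1/(-38/(-45)) = 1/(-38*(-1/45)) = 1/(38/45) = 45/38 ≈ 1.1842)
L*O(0) + D = (45/38)*6 + 45 = 135/19 + 45 = 990/19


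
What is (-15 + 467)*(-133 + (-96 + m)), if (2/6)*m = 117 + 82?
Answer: 166336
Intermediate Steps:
m = 597 (m = 3*(117 + 82) = 3*199 = 597)
(-15 + 467)*(-133 + (-96 + m)) = (-15 + 467)*(-133 + (-96 + 597)) = 452*(-133 + 501) = 452*368 = 166336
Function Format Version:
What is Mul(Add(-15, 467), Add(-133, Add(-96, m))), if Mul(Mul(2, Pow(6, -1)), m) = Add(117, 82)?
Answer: 166336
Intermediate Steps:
m = 597 (m = Mul(3, Add(117, 82)) = Mul(3, 199) = 597)
Mul(Add(-15, 467), Add(-133, Add(-96, m))) = Mul(Add(-15, 467), Add(-133, Add(-96, 597))) = Mul(452, Add(-133, 501)) = Mul(452, 368) = 166336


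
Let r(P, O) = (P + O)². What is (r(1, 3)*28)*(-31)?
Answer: -13888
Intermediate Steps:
r(P, O) = (O + P)²
(r(1, 3)*28)*(-31) = ((3 + 1)²*28)*(-31) = (4²*28)*(-31) = (16*28)*(-31) = 448*(-31) = -13888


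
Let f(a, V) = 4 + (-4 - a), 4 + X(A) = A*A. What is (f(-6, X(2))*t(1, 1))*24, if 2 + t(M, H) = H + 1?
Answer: 0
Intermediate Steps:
X(A) = -4 + A² (X(A) = -4 + A*A = -4 + A²)
f(a, V) = -a
t(M, H) = -1 + H (t(M, H) = -2 + (H + 1) = -2 + (1 + H) = -1 + H)
(f(-6, X(2))*t(1, 1))*24 = ((-1*(-6))*(-1 + 1))*24 = (6*0)*24 = 0*24 = 0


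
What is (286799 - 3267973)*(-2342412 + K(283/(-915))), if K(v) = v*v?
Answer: 5846457265397741314/837225 ≈ 6.9831e+12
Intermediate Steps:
K(v) = v²
(286799 - 3267973)*(-2342412 + K(283/(-915))) = (286799 - 3267973)*(-2342412 + (283/(-915))²) = -2981174*(-2342412 + (283*(-1/915))²) = -2981174*(-2342412 + (-283/915)²) = -2981174*(-2342412 + 80089/837225) = -2981174*(-1961125806611/837225) = 5846457265397741314/837225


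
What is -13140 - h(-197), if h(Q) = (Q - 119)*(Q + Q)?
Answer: -137644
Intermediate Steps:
h(Q) = 2*Q*(-119 + Q) (h(Q) = (-119 + Q)*(2*Q) = 2*Q*(-119 + Q))
-13140 - h(-197) = -13140 - 2*(-197)*(-119 - 197) = -13140 - 2*(-197)*(-316) = -13140 - 1*124504 = -13140 - 124504 = -137644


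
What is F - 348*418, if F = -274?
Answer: -145738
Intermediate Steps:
F - 348*418 = -274 - 348*418 = -274 - 145464 = -145738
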